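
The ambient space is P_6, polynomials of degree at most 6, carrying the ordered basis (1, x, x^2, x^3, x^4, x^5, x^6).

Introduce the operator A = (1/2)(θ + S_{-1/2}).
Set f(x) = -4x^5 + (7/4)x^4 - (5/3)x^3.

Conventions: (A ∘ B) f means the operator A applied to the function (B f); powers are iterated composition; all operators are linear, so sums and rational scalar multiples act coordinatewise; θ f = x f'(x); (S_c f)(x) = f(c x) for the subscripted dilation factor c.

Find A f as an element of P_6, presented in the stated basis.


θ f = -20x^5 + 7x^4 - 5x^3
S_{-1/2} f = (1/8)x^5 + (7/64)x^4 + (5/24)x^3
(θ + S_{-1/2}) f = -(159/8)x^5 + (455/64)x^4 - (115/24)x^3
((1/2)(θ + S_{-1/2})) f = -(159/16)x^5 + (455/128)x^4 - (115/48)x^3

the image equals g(x) = -(159/16)x^5 + (455/128)x^4 - (115/48)x^3


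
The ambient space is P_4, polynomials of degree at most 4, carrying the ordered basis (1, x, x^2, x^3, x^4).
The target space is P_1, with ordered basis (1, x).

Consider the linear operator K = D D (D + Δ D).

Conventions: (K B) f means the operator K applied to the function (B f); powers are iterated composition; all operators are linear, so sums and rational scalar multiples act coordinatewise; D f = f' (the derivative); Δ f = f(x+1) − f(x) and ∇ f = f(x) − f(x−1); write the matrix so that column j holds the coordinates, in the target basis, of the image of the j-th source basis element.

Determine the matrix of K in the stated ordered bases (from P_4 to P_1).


image of 1: 0
image of x: 0
image of x^2: 0
image of x^3: 6
image of x^4: 24x + 24
each image's coordinates form column j of the matrix

the matrix is [[0, 0, 0, 6, 24]; [0, 0, 0, 0, 24]] (rows listed top to bottom)


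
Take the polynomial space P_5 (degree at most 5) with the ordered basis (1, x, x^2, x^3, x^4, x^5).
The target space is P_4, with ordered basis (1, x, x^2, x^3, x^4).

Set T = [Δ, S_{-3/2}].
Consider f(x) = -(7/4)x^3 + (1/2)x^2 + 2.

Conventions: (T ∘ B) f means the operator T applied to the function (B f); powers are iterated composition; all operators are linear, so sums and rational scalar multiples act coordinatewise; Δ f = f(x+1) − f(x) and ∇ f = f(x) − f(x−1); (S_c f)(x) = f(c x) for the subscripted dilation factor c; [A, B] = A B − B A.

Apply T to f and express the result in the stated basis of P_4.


S_{-3/2} f = (189/32)x^3 + (9/8)x^2 + 2
Δ S_{-3/2} f = (567/32)x^2 + (639/32)x + 225/32
Δ f = -(21/4)x^2 - (17/4)x - 5/4
S_{-3/2} Δ f = -(189/16)x^2 + (51/8)x - 5/4
[Δ, S_{-3/2}] f = (945/32)x^2 + (435/32)x + 265/32

the result is g(x) = (945/32)x^2 + (435/32)x + 265/32


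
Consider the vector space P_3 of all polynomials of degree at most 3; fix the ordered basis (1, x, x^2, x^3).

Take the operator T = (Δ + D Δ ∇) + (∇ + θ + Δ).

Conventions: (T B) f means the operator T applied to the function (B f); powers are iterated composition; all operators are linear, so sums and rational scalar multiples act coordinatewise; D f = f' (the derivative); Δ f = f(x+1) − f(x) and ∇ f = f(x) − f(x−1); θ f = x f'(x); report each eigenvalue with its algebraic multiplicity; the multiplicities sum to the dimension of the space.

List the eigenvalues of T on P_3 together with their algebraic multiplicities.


image of 1: 0
image of x: x + 3
image of x^2: 2x^2 + 6x + 1
image of x^3: 3x^3 + 9x^2 + 3x + 9
the matrix is upper triangular; its diagonal is (0, 1, 2, 3)
for a triangular matrix the eigenvalues are the diagonal entries, with algebraic multiplicity their repetition count

λ = 0 (multiplicity 1), λ = 1 (multiplicity 1), λ = 2 (multiplicity 1), λ = 3 (multiplicity 1)


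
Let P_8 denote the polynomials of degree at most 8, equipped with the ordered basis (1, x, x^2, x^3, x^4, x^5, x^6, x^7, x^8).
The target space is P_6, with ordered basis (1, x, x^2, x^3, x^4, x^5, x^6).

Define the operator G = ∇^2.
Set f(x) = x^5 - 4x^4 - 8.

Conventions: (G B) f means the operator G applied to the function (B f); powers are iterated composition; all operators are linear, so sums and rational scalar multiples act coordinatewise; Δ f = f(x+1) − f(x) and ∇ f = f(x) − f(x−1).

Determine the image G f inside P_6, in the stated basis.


∇ f = 5x^4 - 26x^3 + 34x^2 - 21x + 5
∇ ∇ f = 20x^3 - 108x^2 + 166x - 86

the result is g(x) = 20x^3 - 108x^2 + 166x - 86


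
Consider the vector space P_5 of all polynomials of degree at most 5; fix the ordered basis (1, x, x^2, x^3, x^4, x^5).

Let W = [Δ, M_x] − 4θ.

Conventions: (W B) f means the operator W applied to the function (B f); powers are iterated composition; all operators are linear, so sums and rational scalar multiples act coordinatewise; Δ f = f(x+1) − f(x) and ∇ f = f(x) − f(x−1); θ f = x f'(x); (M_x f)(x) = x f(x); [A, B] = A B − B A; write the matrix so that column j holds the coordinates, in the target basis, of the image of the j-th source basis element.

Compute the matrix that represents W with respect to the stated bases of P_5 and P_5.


the matrix is [[1, 1, 1, 1, 1, 1]; [0, -3, 2, 3, 4, 5]; [0, 0, -7, 3, 6, 10]; [0, 0, 0, -11, 4, 10]; [0, 0, 0, 0, -15, 5]; [0, 0, 0, 0, 0, -19]] (rows listed top to bottom)

image of 1: 1
image of x: -3x + 1
image of x^2: -7x^2 + 2x + 1
image of x^3: -11x^3 + 3x^2 + 3x + 1
image of x^4: -15x^4 + 4x^3 + 6x^2 + 4x + 1
image of x^5: -19x^5 + 5x^4 + 10x^3 + 10x^2 + 5x + 1
each image's coordinates form column j of the matrix


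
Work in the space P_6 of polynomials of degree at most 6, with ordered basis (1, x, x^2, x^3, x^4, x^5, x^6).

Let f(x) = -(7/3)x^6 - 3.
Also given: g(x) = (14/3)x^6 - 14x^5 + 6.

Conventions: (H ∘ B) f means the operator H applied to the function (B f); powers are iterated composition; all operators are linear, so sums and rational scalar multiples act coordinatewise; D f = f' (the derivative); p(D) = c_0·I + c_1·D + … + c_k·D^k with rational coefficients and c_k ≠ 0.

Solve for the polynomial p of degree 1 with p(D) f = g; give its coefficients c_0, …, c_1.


D^0 f = -(7/3)x^6 - 3
D^1 f = -14x^5
matching coefficients of g against c_0 f + c_1 Df + … from the top degree down determines the c_i
solution: c_0 = -2, c_1 = 1

c_0 = -2, c_1 = 1


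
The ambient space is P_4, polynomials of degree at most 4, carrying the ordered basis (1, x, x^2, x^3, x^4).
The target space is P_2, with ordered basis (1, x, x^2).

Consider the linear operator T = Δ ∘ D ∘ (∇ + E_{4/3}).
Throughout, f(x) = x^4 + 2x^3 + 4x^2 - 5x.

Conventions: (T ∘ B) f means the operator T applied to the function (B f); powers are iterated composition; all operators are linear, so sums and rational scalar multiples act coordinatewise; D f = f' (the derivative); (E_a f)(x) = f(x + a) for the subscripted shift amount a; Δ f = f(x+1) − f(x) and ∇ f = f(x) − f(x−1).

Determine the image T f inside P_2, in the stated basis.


the result is g(x) = 12x^2 + 80x + 250/3

∇ f = 4x^3 + 6x - 8
E_{4/3} f = x^4 + (22/3)x^3 + (68/3)x^2 + (697/27)x + 676/81
(∇ + E_{4/3}) f = x^4 + (34/3)x^3 + (68/3)x^2 + (859/27)x + 28/81
D (∇ + E_{4/3}) f = 4x^3 + 34x^2 + (136/3)x + 859/27
Δ D (∇ + E_{4/3}) f = 12x^2 + 80x + 250/3


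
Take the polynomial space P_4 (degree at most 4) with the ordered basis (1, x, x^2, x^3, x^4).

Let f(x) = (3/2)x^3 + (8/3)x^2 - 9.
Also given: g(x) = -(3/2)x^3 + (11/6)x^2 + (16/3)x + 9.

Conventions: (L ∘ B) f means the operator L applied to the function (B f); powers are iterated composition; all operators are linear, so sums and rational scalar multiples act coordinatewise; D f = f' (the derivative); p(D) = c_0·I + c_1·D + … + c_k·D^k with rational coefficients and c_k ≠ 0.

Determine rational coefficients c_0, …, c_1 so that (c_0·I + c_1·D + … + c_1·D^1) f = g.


D^0 f = (3/2)x^3 + (8/3)x^2 - 9
D^1 f = (9/2)x^2 + (16/3)x
matching coefficients of g against c_0 f + c_1 Df + … from the top degree down determines the c_i
solution: c_0 = -1, c_1 = 1

c_0 = -1, c_1 = 1


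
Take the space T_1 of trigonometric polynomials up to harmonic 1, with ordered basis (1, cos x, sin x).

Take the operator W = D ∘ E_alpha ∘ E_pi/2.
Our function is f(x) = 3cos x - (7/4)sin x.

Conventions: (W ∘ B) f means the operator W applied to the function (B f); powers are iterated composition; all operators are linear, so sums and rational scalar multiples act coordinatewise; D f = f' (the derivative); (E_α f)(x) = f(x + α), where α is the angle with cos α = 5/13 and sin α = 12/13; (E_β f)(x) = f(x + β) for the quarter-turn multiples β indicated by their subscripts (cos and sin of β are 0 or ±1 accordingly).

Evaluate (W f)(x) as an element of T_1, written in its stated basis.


the image equals g(x) = (6/13)cos x + (179/52)sin x

E_pi/2 f = -(7/4)cos x - 3sin x
E_alpha E_pi/2 f = -(179/52)cos x + (6/13)sin x
D E_alpha E_pi/2 f = (6/13)cos x + (179/52)sin x


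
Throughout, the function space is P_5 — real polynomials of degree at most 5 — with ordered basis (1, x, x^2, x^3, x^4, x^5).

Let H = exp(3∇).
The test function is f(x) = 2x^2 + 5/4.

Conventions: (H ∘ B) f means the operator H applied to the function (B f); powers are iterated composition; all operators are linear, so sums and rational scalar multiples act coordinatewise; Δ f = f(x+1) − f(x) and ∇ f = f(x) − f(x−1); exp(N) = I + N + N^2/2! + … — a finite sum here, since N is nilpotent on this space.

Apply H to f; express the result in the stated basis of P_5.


the result is g(x) = 2x^2 + 12x + 53/4

order-1 term: 12x - 6
order-2 term: 18
the series for exp(3∇) f terminates at order 2
exp(3∇) f = 2x^2 + 12x + 53/4


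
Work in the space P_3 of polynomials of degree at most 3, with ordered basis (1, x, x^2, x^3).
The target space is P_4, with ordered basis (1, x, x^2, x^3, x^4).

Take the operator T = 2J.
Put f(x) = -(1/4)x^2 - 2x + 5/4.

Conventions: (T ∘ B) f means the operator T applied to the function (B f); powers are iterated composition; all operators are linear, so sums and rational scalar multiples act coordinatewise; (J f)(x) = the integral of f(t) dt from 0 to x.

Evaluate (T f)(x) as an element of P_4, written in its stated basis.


J f = -(1/12)x^3 - x^2 + (5/4)x
(2J) f = -(1/6)x^3 - 2x^2 + (5/2)x

the result is g(x) = -(1/6)x^3 - 2x^2 + (5/2)x


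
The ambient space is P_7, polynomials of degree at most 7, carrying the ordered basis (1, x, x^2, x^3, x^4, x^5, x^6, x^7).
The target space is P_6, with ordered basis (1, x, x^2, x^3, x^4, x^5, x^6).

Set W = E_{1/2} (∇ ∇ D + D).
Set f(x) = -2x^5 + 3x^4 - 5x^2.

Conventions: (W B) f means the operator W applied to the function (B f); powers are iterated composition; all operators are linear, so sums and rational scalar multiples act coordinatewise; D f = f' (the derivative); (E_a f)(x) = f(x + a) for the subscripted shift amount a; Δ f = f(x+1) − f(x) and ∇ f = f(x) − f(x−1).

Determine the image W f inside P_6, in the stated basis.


D f = -10x^4 + 12x^3 - 10x
∇ D f = -40x^3 + 96x^2 - 76x + 12
∇ ∇ D f = -120x^2 + 312x - 212
D f = -10x^4 + 12x^3 - 10x
(∇ ∇ D + D) f = -10x^4 + 12x^3 - 120x^2 + 302x - 212
E_{1/2} (∇ ∇ D + D) f = -10x^4 - 8x^3 - 117x^2 + 186x - 721/8

the image equals g(x) = -10x^4 - 8x^3 - 117x^2 + 186x - 721/8


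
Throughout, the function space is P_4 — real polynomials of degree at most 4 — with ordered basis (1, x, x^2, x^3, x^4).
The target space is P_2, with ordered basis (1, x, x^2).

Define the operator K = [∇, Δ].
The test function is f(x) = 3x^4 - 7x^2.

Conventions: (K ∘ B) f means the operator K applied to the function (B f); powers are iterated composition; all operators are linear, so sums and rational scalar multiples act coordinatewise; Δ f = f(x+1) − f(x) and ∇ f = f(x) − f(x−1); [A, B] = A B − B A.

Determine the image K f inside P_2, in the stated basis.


g(x) = 0

Δ f = 12x^3 + 18x^2 - 2x - 4
∇ Δ f = 36x^2 - 8
∇ f = 12x^3 - 18x^2 - 2x + 4
Δ ∇ f = 36x^2 - 8
[∇, Δ] f = 0


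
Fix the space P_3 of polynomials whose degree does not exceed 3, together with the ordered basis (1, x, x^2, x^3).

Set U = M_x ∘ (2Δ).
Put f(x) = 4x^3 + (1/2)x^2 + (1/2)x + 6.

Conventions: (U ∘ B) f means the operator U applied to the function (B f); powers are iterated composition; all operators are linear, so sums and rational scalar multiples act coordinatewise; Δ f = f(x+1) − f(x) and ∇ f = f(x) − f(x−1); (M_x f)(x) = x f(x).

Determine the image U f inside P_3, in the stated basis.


Δ f = 12x^2 + 13x + 5
(2Δ) f = 24x^2 + 26x + 10
M_x (2Δ) f = 24x^3 + 26x^2 + 10x

the result is g(x) = 24x^3 + 26x^2 + 10x


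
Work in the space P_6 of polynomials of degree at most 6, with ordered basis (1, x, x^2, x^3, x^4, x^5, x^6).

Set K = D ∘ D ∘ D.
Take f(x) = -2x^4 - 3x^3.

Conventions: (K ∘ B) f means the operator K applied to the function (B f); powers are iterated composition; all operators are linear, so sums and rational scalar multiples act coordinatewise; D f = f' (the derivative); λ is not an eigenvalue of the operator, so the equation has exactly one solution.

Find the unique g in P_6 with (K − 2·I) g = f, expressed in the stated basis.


write g with unknown coordinates in the stated basis and equate coefficients in (K − 2·I) g = f
solving from the highest basis element down gives g = x^4 + (3/2)x^3 + 12x + 9/2
check: K g = 24x + 9
so K g − 2·g = -2x^4 - 3x^3 = f ✓

the image equals g(x) = x^4 + (3/2)x^3 + 12x + 9/2


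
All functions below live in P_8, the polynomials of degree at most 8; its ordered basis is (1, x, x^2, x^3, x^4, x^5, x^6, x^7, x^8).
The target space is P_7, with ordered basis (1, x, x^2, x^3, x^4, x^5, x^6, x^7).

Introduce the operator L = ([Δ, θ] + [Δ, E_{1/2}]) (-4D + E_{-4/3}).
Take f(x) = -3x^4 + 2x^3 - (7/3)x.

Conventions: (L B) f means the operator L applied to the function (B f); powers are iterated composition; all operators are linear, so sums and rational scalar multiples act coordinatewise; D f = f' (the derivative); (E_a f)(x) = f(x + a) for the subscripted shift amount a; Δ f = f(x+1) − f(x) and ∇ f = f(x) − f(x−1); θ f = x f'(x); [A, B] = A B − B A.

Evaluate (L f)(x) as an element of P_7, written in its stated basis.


D f = -12x^3 + 6x^2 - 7/3
(-4D) f = 48x^3 - 24x^2 + 28/3
E_{-4/3} f = -3x^4 + 18x^3 - 40x^2 + (331/9)x - 100/9
(-4D + E_{-4/3}) f = -3x^4 + 66x^3 - 64x^2 + (331/9)x - 16/9
θ (-4D + E_{-4/3}) f = -12x^4 + 198x^3 - 128x^2 + (331/9)x
Δ θ (-4D + E_{-4/3}) f = -48x^3 + 522x^2 + 290x + 853/9
Δ (-4D + E_{-4/3}) f = -12x^3 + 180x^2 + 58x + 322/9
θ Δ (-4D + E_{-4/3}) f = -36x^3 + 360x^2 + 58x
[Δ, θ] (-4D + E_{-4/3}) f = -12x^3 + 162x^2 + 232x + 853/9
E_{1/2} (-4D + E_{-4/3}) f = -3x^4 + 60x^3 + (61/2)x^2 + (187/9)x + 1249/144
Δ E_{1/2} (-4D + E_{-4/3}) f = -12x^3 + 162x^2 + 229x + 1949/18
Δ (-4D + E_{-4/3}) f = -12x^3 + 180x^2 + 58x + 322/9
E_{1/2} Δ (-4D + E_{-4/3}) f = -12x^3 + 162x^2 + 229x + 1949/18
[Δ, E_{1/2}] (-4D + E_{-4/3}) f = 0
([Δ, θ] + [Δ, E_{1/2}]) (-4D + E_{-4/3}) f = -12x^3 + 162x^2 + 232x + 853/9

the result is g(x) = -12x^3 + 162x^2 + 232x + 853/9


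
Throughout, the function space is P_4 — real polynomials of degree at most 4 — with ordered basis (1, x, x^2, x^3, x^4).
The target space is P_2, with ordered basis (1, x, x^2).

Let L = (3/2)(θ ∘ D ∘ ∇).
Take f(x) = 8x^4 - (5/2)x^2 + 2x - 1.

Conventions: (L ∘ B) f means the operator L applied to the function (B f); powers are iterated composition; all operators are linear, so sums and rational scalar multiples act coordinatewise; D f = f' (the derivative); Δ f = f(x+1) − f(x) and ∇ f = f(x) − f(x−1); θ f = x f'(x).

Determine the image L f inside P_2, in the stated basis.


∇ f = 32x^3 - 48x^2 + 27x - 7/2
D ∇ f = 96x^2 - 96x + 27
θ D ∇ f = 192x^2 - 96x
((3/2)(θ ∘ D ∘ ∇)) f = 288x^2 - 144x

the result is g(x) = 288x^2 - 144x


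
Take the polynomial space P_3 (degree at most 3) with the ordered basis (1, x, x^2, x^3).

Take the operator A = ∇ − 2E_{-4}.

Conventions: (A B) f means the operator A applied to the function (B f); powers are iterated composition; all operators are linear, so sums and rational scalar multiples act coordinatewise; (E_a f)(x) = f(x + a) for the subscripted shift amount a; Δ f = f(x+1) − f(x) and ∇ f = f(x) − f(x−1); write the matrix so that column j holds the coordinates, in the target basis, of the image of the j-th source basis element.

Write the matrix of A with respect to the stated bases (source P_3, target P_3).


the matrix is [[-2, 9, -33, 129]; [0, -2, 18, -99]; [0, 0, -2, 27]; [0, 0, 0, -2]] (rows listed top to bottom)

image of 1: -2
image of x: -2x + 9
image of x^2: -2x^2 + 18x - 33
image of x^3: -2x^3 + 27x^2 - 99x + 129
each image's coordinates form column j of the matrix


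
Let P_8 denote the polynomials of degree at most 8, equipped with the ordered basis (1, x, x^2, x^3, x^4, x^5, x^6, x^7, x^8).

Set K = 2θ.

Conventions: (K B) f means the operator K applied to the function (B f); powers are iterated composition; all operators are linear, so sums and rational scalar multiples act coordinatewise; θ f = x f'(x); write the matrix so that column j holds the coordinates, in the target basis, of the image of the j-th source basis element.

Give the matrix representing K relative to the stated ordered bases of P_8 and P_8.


the matrix is [[0, 0, 0, 0, 0, 0, 0, 0, 0]; [0, 2, 0, 0, 0, 0, 0, 0, 0]; [0, 0, 4, 0, 0, 0, 0, 0, 0]; [0, 0, 0, 6, 0, 0, 0, 0, 0]; [0, 0, 0, 0, 8, 0, 0, 0, 0]; [0, 0, 0, 0, 0, 10, 0, 0, 0]; [0, 0, 0, 0, 0, 0, 12, 0, 0]; [0, 0, 0, 0, 0, 0, 0, 14, 0]; [0, 0, 0, 0, 0, 0, 0, 0, 16]] (rows listed top to bottom)

image of 1: 0
image of x: 2x
image of x^2: 4x^2
image of x^3: 6x^3
image of x^4: 8x^4
image of x^5: 10x^5
image of x^6: 12x^6
image of x^7: 14x^7
image of x^8: 16x^8
each image's coordinates form column j of the matrix


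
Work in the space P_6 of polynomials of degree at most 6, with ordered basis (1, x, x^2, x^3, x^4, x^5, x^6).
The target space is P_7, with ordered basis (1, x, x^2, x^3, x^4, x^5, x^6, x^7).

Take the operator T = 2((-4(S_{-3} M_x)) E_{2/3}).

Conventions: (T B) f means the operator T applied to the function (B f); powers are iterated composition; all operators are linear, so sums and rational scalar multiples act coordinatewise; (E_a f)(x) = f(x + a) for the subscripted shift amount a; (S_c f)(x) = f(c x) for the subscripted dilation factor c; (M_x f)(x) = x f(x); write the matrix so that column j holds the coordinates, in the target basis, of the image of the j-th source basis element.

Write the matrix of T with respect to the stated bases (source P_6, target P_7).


image of 1: 24x
image of x: -72x^2 + 16x
image of x^2: 216x^3 - 96x^2 + (32/3)x
image of x^3: -648x^4 + 432x^3 - 96x^2 + (64/9)x
image of x^4: 1944x^5 - 1728x^4 + 576x^3 - (256/3)x^2 + (128/27)x
image of x^5: -5832x^6 + 6480x^5 - 2880x^4 + 640x^3 - (640/9)x^2 + (256/81)x
image of x^6: 17496x^7 - 23328x^6 + 12960x^5 - 3840x^4 + 640x^3 - (512/9)x^2 + (512/243)x
each image's coordinates form column j of the matrix

the matrix is [[0, 0, 0, 0, 0, 0, 0]; [24, 16, 32/3, 64/9, 128/27, 256/81, 512/243]; [0, -72, -96, -96, -256/3, -640/9, -512/9]; [0, 0, 216, 432, 576, 640, 640]; [0, 0, 0, -648, -1728, -2880, -3840]; [0, 0, 0, 0, 1944, 6480, 12960]; [0, 0, 0, 0, 0, -5832, -23328]; [0, 0, 0, 0, 0, 0, 17496]] (rows listed top to bottom)


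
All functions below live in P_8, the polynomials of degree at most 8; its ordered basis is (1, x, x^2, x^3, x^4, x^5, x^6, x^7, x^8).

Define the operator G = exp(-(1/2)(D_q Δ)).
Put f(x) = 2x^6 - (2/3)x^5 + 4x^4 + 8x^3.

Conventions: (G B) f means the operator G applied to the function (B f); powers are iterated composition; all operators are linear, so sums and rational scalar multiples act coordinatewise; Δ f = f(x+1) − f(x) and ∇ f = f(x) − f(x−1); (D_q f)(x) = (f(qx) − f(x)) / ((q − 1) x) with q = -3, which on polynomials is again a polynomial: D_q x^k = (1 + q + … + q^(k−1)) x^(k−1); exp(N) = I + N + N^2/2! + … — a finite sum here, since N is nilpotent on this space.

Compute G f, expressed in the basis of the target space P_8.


the image equals g(x) = 2x^6 - (2/3)x^5 - 362x^4 + (824/3)x^3 + (7168/3)x^2 - (1880/3)x - 626

order-1 term: -366x^4 + (800/3)x^3 - (518/3)x^2 + (214/3)x - 73/3
order-2 term: 2562x^2 - 698x + 757/3
order-3 term: -854
the series for exp(-(1/2)(D_q Δ)) f terminates at order 3
exp(-(1/2)(D_q Δ)) f = 2x^6 - (2/3)x^5 - 362x^4 + (824/3)x^3 + (7168/3)x^2 - (1880/3)x - 626


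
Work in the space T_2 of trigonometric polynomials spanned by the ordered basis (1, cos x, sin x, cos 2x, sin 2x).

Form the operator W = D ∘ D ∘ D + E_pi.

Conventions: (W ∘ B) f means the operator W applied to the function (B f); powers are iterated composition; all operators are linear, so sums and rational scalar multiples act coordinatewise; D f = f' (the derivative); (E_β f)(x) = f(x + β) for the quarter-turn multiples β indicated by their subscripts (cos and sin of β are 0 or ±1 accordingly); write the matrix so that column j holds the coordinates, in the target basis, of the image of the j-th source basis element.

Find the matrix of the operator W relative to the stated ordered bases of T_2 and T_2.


the matrix is [[1, 0, 0, 0, 0]; [0, -1, -1, 0, 0]; [0, 1, -1, 0, 0]; [0, 0, 0, 1, -8]; [0, 0, 0, 8, 1]] (rows listed top to bottom)

image of 1: 1
image of cos x: -cos x + sin x
image of sin x: -cos x - sin x
image of cos 2x: cos 2x + 8sin 2x
image of sin 2x: -8cos 2x + sin 2x
each image's coordinates form column j of the matrix


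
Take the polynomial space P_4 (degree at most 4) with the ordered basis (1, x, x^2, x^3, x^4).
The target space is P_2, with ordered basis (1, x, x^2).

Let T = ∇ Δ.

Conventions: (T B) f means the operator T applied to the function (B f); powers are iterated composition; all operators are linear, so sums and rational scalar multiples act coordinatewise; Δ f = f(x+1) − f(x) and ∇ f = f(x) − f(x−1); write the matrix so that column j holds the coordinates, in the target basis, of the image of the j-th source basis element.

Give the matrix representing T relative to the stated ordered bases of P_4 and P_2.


the matrix is [[0, 0, 2, 0, 2]; [0, 0, 0, 6, 0]; [0, 0, 0, 0, 12]] (rows listed top to bottom)

image of 1: 0
image of x: 0
image of x^2: 2
image of x^3: 6x
image of x^4: 12x^2 + 2
each image's coordinates form column j of the matrix


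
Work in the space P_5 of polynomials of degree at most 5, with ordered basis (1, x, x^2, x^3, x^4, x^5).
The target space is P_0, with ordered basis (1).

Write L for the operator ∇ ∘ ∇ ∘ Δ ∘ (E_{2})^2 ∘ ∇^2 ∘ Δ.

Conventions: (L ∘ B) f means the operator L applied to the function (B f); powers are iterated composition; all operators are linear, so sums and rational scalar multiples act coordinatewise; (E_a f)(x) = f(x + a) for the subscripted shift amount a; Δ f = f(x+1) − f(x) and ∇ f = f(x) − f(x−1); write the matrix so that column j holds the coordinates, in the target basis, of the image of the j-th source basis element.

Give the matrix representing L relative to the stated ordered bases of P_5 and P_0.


image of 1: 0
image of x: 0
image of x^2: 0
image of x^3: 0
image of x^4: 0
image of x^5: 0
each image's coordinates form column j of the matrix

the matrix is [[0, 0, 0, 0, 0, 0]] (rows listed top to bottom)


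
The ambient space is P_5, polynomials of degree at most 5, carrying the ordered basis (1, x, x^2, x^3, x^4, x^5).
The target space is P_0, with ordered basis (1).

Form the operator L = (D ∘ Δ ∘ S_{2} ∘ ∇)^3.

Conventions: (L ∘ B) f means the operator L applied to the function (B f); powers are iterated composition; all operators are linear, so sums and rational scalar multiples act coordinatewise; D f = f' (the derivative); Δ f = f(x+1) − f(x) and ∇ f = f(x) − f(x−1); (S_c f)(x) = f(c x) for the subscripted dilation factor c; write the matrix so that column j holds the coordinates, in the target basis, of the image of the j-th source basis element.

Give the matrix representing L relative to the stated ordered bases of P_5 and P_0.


the matrix is [[0, 0, 0, 0, 0, 0]] (rows listed top to bottom)

image of 1: 0
image of x: 0
image of x^2: 0
image of x^3: 0
image of x^4: 0
image of x^5: 0
each image's coordinates form column j of the matrix


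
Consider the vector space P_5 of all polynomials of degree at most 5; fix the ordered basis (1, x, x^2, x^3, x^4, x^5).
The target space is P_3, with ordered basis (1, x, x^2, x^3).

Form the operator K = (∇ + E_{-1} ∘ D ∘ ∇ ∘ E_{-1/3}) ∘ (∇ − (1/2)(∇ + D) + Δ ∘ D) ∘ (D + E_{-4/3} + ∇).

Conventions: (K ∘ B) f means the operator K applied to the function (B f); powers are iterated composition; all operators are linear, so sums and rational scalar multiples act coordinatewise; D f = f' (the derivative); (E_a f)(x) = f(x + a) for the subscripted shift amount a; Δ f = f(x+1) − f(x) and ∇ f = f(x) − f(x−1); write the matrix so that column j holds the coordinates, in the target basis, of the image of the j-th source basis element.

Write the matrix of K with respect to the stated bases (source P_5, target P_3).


the matrix is [[0, 0, 0, 9/2, 35, 85/6]; [0, 0, 0, 0, 18, 175]; [0, 0, 0, 0, 0, 45]; [0, 0, 0, 0, 0, 0]] (rows listed top to bottom)

image of 1: 0
image of x: 0
image of x^2: 0
image of x^3: 9/2
image of x^4: 18x + 35
image of x^5: 45x^2 + 175x + 85/6
each image's coordinates form column j of the matrix


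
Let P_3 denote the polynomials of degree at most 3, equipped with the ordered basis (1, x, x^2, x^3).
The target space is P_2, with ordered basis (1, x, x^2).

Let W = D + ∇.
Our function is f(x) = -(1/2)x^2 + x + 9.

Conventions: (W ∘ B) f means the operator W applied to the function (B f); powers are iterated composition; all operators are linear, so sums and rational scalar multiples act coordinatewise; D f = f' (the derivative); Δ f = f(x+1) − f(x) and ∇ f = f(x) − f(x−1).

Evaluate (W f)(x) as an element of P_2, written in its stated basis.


D f = -x + 1
∇ f = -x + 3/2
(D + ∇) f = -2x + 5/2

the image equals g(x) = -2x + 5/2


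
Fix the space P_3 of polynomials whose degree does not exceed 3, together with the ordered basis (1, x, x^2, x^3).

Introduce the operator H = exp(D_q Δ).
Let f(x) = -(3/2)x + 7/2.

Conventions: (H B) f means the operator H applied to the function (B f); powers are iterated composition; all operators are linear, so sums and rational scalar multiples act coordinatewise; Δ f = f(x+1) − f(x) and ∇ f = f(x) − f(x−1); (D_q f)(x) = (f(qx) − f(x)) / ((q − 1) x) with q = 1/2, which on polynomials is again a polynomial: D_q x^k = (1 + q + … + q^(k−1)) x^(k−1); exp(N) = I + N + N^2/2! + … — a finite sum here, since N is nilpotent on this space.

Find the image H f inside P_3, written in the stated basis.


the series for exp(D_q Δ) f terminates at order 0
exp(D_q Δ) f = -(3/2)x + 7/2

the image equals g(x) = -(3/2)x + 7/2


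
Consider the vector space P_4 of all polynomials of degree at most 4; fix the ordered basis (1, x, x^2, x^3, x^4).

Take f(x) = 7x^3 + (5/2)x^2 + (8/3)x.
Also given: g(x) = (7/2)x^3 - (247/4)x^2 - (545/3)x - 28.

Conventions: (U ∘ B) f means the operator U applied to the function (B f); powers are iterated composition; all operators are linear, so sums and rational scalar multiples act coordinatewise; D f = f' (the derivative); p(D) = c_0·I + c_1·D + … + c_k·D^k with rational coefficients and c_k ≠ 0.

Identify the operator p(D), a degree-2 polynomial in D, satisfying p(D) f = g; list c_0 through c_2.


p(D) = (1/2)·I − 3·D − 4·D^2, i.e. c_0 = 1/2, c_1 = -3, c_2 = -4

D^0 f = 7x^3 + (5/2)x^2 + (8/3)x
D^1 f = 21x^2 + 5x + 8/3
D^2 f = 42x + 5
matching coefficients of g against c_0 f + c_1 Df + … from the top degree down determines the c_i
solution: c_0 = 1/2, c_1 = -3, c_2 = -4


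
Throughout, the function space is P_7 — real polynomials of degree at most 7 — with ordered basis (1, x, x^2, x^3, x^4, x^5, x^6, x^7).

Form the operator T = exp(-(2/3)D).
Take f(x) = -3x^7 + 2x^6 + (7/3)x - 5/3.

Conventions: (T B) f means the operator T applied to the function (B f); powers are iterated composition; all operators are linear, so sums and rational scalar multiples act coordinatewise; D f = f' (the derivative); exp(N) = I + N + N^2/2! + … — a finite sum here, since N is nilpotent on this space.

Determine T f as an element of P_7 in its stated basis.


the result is g(x) = -3x^7 + 16x^6 - 36x^5 + (400/9)x^4 - (880/27)x^3 + (128/9)x^2 - (265/243)x - 2093/729

order-1 term: 14x^6 - 8x^5 - 14/9
order-2 term: -28x^5 + (40/3)x^4
order-3 term: (280/9)x^4 - (320/27)x^3
order-4 term: -(560/27)x^3 + (160/27)x^2
order-5 term: (224/27)x^2 - (128/81)x
order-6 term: -(448/243)x + 128/729
order-7 term: 128/729
the series for exp(-(2/3)D) f terminates at order 7
exp(-(2/3)D) f = -3x^7 + 16x^6 - 36x^5 + (400/9)x^4 - (880/27)x^3 + (128/9)x^2 - (265/243)x - 2093/729


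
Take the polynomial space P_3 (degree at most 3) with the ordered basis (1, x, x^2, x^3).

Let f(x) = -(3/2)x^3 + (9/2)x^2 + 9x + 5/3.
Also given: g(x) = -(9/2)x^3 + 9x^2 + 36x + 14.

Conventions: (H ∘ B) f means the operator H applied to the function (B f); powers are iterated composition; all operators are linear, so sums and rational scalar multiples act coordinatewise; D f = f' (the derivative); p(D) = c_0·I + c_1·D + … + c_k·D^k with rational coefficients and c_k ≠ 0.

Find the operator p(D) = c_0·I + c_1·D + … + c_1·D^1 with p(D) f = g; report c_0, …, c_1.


c_0 = 3, c_1 = 1

D^0 f = -(3/2)x^3 + (9/2)x^2 + 9x + 5/3
D^1 f = -(9/2)x^2 + 9x + 9
matching coefficients of g against c_0 f + c_1 Df + … from the top degree down determines the c_i
solution: c_0 = 3, c_1 = 1


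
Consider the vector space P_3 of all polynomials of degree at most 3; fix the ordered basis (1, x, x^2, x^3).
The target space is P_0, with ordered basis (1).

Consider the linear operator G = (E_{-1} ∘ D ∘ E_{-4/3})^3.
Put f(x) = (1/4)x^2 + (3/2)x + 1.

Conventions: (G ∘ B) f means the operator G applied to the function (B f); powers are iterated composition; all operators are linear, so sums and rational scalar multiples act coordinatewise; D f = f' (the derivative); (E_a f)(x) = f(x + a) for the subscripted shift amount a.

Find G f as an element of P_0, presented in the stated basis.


E_{-4/3} f = (1/4)x^2 + (5/6)x - 5/9
D E_{-4/3} f = (1/2)x + 5/6
E_{-1} D E_{-4/3} f = (1/2)x + 1/3
E_{-4/3} (E_{-1} ∘ D ∘ E_{-4/3}) f = (1/2)x - 1/3
D E_{-4/3} (E_{-1} ∘ D ∘ E_{-4/3}) f = 1/2
E_{-1} D E_{-4/3} (E_{-1} ∘ D ∘ E_{-4/3}) f = 1/2
E_{-4/3} (E_{-1} ∘ D ∘ E_{-4/3}) (E_{-1} ∘ D ∘ E_{-4/3}) f = 1/2
D E_{-4/3} (E_{-1} ∘ D ∘ E_{-4/3}) (E_{-1} ∘ D ∘ E_{-4/3}) f = 0
E_{-1} D E_{-4/3} (E_{-1} ∘ D ∘ E_{-4/3}) (E_{-1} ∘ D ∘ E_{-4/3}) f = 0

the result is g(x) = 0


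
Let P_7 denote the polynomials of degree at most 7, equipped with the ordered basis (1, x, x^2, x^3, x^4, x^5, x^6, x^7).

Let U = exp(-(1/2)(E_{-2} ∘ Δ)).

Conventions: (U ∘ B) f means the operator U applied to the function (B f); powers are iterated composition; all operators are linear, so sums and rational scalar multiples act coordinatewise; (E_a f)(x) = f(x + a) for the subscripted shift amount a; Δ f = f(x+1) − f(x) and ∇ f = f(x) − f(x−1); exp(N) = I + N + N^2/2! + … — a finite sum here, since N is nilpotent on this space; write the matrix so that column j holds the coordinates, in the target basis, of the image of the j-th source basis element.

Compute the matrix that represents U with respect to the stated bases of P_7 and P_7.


the matrix is [[1, -1/2, 7/4, -47/8, 377/16, -3657/32, 41023/64, -516119/128]; [0, 1, -1, 21/4, -47/2, 1885/16, -10971/16, 287161/64]; [0, 0, 1, -3/2, 21/2, -235/4, 5655/16, -76797/32]; [0, 0, 0, 1, -2, 35/2, -235/2, 13195/16]; [0, 0, 0, 0, 1, -5/2, 105/4, -1645/8]; [0, 0, 0, 0, 0, 1, -3, 147/4]; [0, 0, 0, 0, 0, 0, 1, -7/2]; [0, 0, 0, 0, 0, 0, 0, 1]] (rows listed top to bottom)

image of 1: 1
image of x: x - 1/2
image of x^2: x^2 - x + 7/4
image of x^3: x^3 - (3/2)x^2 + (21/4)x - 47/8
image of x^4: x^4 - 2x^3 + (21/2)x^2 - (47/2)x + 377/16
image of x^5: x^5 - (5/2)x^4 + (35/2)x^3 - (235/4)x^2 + (1885/16)x - 3657/32
image of x^6: x^6 - 3x^5 + (105/4)x^4 - (235/2)x^3 + (5655/16)x^2 - (10971/16)x + 41023/64
image of x^7: x^7 - (7/2)x^6 + (147/4)x^5 - (1645/8)x^4 + (13195/16)x^3 - (76797/32)x^2 + (287161/64)x - 516119/128
each image's coordinates form column j of the matrix


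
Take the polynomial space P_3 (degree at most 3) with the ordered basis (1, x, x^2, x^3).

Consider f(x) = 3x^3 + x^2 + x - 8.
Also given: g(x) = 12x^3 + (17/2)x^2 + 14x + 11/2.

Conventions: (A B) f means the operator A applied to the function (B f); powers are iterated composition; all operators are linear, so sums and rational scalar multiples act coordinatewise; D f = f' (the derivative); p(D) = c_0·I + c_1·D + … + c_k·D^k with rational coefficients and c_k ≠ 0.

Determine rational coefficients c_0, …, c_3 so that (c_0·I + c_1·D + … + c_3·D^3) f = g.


c_0 = 4, c_1 = 1/2, c_2 = 1/2, c_3 = 2

D^0 f = 3x^3 + x^2 + x - 8
D^1 f = 9x^2 + 2x + 1
D^2 f = 18x + 2
D^3 f = 18
matching coefficients of g against c_0 f + c_1 Df + … from the top degree down determines the c_i
solution: c_0 = 4, c_1 = 1/2, c_2 = 1/2, c_3 = 2


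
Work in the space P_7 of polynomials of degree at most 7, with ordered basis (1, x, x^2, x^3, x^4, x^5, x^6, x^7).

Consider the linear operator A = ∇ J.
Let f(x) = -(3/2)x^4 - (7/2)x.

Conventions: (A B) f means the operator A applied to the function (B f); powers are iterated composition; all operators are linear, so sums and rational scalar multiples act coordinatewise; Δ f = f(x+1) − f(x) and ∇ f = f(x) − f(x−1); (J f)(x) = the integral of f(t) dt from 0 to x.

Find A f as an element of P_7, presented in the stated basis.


g(x) = -(3/2)x^4 + 3x^3 - 3x^2 - 2x + 29/20

J f = -(3/10)x^5 - (7/4)x^2
∇ J f = -(3/2)x^4 + 3x^3 - 3x^2 - 2x + 29/20


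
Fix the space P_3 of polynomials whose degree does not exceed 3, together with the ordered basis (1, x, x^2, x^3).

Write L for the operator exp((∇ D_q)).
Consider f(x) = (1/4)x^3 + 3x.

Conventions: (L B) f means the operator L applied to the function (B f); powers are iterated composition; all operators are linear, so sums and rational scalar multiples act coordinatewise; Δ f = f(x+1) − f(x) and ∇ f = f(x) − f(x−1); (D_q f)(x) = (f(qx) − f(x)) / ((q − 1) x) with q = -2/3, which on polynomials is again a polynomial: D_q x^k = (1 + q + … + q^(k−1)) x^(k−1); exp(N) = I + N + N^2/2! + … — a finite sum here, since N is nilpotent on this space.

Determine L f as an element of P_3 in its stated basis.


the result is g(x) = (1/4)x^3 + (61/18)x - 7/36

order-1 term: (7/18)x - 7/36
the series for exp((∇ D_q)) f terminates at order 1
exp((∇ D_q)) f = (1/4)x^3 + (61/18)x - 7/36


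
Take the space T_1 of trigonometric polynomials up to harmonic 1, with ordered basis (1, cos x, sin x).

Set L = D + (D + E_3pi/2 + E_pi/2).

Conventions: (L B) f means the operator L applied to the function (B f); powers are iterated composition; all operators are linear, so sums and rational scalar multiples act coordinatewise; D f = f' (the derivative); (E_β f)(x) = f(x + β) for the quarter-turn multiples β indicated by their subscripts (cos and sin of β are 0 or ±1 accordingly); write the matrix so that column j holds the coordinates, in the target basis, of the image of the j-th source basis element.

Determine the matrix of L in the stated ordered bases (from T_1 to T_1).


image of 1: 2
image of cos x: -2sin x
image of sin x: 2cos x
each image's coordinates form column j of the matrix

the matrix is [[2, 0, 0]; [0, 0, 2]; [0, -2, 0]] (rows listed top to bottom)


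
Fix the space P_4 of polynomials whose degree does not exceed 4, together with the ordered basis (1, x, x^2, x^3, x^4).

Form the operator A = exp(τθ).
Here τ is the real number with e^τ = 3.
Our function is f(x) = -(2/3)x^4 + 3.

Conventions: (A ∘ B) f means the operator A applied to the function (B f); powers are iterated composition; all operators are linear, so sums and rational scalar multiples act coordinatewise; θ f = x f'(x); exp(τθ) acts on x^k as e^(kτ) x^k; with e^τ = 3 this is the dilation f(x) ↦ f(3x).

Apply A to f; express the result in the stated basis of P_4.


the result is g(x) = -54x^4 + 3

exp(τθ) x^k = e^(kτ) x^k; with e^τ = 3 this sends x^k to 3^k x^k
x^4 ↦ 81 x^4
applying this coordinatewise to f: exp(τθ) f = -54x^4 + 3


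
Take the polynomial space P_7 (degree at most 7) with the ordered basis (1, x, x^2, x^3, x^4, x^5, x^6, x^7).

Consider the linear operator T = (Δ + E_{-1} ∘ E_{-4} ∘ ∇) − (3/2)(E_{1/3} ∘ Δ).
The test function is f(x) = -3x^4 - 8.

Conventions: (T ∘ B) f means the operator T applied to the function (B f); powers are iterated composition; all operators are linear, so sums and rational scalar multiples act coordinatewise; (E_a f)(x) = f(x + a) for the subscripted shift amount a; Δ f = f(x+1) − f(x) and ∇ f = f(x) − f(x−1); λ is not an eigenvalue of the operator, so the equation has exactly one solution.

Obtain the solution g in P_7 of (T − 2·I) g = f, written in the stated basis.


write g with unknown coordinates in the stated basis and equate coefficients in (T − 2·I) g = f
solving from the highest basis element down gives g = (3/2)x^4 + (3/2)x^3 - (441/8)x^2 + (3357/16)x - 7427/192
check: T g = 3x^3 - (441/4)x^2 + (3357/8)x - 8195/96
so T g − 2·g = -3x^4 - 8 = f ✓

the result is g(x) = (3/2)x^4 + (3/2)x^3 - (441/8)x^2 + (3357/16)x - 7427/192


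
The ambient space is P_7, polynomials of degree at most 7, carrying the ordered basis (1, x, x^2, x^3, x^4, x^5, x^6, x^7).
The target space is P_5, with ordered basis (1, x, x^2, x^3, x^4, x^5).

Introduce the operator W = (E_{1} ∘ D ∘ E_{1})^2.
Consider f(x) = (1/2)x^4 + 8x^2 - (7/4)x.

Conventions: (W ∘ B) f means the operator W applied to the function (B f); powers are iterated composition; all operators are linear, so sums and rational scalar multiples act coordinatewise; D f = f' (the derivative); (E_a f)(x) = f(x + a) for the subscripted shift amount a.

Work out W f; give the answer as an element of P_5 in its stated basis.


the result is g(x) = 6x^2 + 48x + 112

E_{1} f = (1/2)x^4 + 2x^3 + 11x^2 + (65/4)x + 27/4
D E_{1} f = 2x^3 + 6x^2 + 22x + 65/4
E_{1} D E_{1} f = 2x^3 + 12x^2 + 40x + 185/4
E_{1} (E_{1} ∘ D ∘ E_{1}) f = 2x^3 + 18x^2 + 70x + 401/4
D E_{1} (E_{1} ∘ D ∘ E_{1}) f = 6x^2 + 36x + 70
E_{1} D E_{1} (E_{1} ∘ D ∘ E_{1}) f = 6x^2 + 48x + 112


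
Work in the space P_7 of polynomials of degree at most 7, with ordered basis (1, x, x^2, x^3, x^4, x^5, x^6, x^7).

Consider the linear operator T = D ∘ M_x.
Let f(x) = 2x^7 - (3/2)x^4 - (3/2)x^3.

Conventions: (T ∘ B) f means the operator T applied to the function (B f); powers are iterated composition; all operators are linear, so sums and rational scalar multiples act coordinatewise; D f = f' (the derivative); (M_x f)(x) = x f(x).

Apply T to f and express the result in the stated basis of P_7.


the result is g(x) = 16x^7 - (15/2)x^4 - 6x^3

M_x f = 2x^8 - (3/2)x^5 - (3/2)x^4
D M_x f = 16x^7 - (15/2)x^4 - 6x^3


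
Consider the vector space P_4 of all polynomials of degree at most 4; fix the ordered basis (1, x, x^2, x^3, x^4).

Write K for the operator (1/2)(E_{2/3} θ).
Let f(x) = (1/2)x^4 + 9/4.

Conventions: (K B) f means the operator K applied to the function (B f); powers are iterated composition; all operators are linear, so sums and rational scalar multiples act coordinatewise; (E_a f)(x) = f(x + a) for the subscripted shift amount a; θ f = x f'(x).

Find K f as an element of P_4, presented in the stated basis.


θ f = 2x^4
E_{2/3} θ f = 2x^4 + (16/3)x^3 + (16/3)x^2 + (64/27)x + 32/81
((1/2)(E_{2/3} θ)) f = x^4 + (8/3)x^3 + (8/3)x^2 + (32/27)x + 16/81

the image equals g(x) = x^4 + (8/3)x^3 + (8/3)x^2 + (32/27)x + 16/81


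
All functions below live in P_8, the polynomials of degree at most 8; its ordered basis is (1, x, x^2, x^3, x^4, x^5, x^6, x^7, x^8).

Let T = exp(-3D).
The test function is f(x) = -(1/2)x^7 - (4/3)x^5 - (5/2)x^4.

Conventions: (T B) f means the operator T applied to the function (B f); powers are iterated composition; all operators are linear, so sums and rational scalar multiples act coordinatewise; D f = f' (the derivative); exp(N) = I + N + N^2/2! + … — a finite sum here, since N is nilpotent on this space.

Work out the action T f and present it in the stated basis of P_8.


g(x) = -(1/2)x^7 + (21/2)x^6 - (575/6)x^5 + 490x^4 - (3015/2)x^3 + (5553/2)x^2 - (5643/2)x + 1215

order-1 term: (21/2)x^6 + 20x^4 + 30x^3
order-2 term: -(189/2)x^5 - 120x^3 - 135x^2
order-3 term: (945/2)x^4 + 360x^2 + 270x
order-4 term: -(2835/2)x^3 - 540x - 405/2
order-5 term: (5103/2)x^2 + 324
order-6 term: -(5103/2)x
order-7 term: 2187/2
the series for exp(-3D) f terminates at order 7
exp(-3D) f = -(1/2)x^7 + (21/2)x^6 - (575/6)x^5 + 490x^4 - (3015/2)x^3 + (5553/2)x^2 - (5643/2)x + 1215
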